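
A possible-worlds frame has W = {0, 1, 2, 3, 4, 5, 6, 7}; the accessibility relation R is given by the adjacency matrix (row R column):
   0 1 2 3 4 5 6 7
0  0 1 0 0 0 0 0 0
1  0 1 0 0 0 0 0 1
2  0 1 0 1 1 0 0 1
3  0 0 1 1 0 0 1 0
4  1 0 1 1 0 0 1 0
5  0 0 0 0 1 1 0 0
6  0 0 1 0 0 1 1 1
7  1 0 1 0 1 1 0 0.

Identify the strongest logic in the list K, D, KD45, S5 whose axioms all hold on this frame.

Serial (axiom D): yes — every world has a successor (e.g. 0 R 1).
Euclidean (axiom 5): no — 2 R 1 and 2 R 3, but not 1 R 3.
Transitive (axiom 4): no — 0 R 1 and 1 R 7, but not 0 R 7.
Reflexive (axiom T): no — 0 is not related to itself.
So F validates K, D; KD45 would additionally require R to be Euclidean and transitive. The strongest is D.

D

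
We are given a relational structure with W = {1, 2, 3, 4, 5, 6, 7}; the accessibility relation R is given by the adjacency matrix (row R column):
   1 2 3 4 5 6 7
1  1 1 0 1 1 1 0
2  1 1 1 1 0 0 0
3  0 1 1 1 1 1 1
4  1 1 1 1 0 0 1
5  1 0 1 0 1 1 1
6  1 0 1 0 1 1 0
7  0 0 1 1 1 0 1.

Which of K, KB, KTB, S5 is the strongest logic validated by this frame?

Symmetric (axiom B): yes — every pair in R has its reverse in R.
Reflexive (axiom T): yes — every world is R-related to itself.
Euclidean (axiom 5): no — 1 R 2 and 1 R 5, but not 2 R 5.
So F validates K, KB, KTB; S5 would additionally require R to be Euclidean. The strongest is KTB.

KTB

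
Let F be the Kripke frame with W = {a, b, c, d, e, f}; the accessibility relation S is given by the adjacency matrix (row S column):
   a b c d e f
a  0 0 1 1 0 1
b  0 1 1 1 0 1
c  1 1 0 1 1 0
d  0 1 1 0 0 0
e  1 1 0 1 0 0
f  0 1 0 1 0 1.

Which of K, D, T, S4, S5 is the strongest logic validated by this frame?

D

Serial (axiom D): yes — every world has a successor (e.g. a S c).
Reflexive (axiom T): no — a is not related to itself.
Transitive (axiom 4): no — a S c and c S b, but not a S b.
Euclidean (axiom 5): no — a S c and a S f, but not c S f.
So F validates K, D; T would additionally require S to be reflexive. The strongest is D.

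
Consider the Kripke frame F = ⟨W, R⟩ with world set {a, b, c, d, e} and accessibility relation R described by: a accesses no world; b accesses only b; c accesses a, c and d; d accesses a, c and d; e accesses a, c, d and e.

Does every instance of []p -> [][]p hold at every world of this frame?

The schema 4 characterises exactly the transitive frames.
Transitive: yes — every two-step R-path is closed by a direct edge.

Yes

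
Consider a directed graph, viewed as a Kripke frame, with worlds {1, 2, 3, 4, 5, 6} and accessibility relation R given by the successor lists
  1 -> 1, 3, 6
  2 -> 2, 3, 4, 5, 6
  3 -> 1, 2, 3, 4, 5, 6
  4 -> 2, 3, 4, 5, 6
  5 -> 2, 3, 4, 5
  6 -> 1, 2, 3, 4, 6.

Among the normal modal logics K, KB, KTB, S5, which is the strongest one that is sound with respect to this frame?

KTB

Symmetric (axiom B): yes — every pair in R has its reverse in R.
Reflexive (axiom T): yes — every world is R-related to itself.
Euclidean (axiom 5): no — 2 R 5 and 2 R 6, but not 5 R 6.
So F validates K, KB, KTB; S5 would additionally require R to be Euclidean. The strongest is KTB.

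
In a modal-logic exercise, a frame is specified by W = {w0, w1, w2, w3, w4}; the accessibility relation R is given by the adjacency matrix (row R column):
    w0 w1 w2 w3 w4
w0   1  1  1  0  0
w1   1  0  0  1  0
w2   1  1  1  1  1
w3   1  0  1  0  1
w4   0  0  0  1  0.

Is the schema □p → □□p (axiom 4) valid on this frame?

No

The schema 4 characterises exactly the transitive frames.
Transitive: no — w0 R w1 and w1 R w3, but not w0 R w3.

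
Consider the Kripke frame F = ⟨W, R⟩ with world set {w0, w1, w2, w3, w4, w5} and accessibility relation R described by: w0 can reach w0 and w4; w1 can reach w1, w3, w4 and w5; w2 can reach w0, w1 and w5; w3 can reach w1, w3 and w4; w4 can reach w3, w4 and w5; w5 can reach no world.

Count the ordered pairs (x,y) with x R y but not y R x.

7

Enumerating: (w0,w4), (w1,w4), (w1,w5), (w2,w0), (w2,w1), (w2,w5), (w4,w5).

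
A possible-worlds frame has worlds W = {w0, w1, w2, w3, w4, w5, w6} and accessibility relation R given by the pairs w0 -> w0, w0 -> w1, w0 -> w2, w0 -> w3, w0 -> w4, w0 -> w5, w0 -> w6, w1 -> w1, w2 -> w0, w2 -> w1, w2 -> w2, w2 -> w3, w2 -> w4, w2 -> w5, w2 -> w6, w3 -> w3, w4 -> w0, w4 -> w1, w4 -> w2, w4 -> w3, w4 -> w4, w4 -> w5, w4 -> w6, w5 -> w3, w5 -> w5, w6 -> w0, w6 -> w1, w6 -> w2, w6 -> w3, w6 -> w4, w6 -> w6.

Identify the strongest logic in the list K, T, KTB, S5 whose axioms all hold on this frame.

Reflexive (axiom T): yes — every world is R-related to itself.
Symmetric (axiom B): no — w0 R w1 but not w1 R w0.
Euclidean (axiom 5): no — w0 R w1 and w0 R w2, but not w1 R w2.
So F validates K, T; KTB would additionally require R to be symmetric. The strongest is T.

T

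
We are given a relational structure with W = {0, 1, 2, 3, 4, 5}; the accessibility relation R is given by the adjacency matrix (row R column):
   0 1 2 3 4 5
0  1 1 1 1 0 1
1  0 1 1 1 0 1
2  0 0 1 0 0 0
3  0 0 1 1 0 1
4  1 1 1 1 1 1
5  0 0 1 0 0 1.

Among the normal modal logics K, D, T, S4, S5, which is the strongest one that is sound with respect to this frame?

Serial (axiom D): yes — every world has a successor (e.g. 0 R 0).
Reflexive (axiom T): yes — every world is R-related to itself.
Transitive (axiom 4): yes — every two-step R-path is closed by a direct edge.
Euclidean (axiom 5): no — 0 R 2 and 0 R 1, but not 2 R 1.
So F validates K, D, T, S4; S5 would additionally require R to be Euclidean. The strongest is S4.

S4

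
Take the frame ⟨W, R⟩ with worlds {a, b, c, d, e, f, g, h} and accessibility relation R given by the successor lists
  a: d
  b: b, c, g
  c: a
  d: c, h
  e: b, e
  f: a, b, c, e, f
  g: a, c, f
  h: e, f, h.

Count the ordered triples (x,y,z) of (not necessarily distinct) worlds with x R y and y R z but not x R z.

20

Enumerating: (a,d,c), (a,d,h), (b,c,a), (b,g,a), (b,g,f), (c,a,d), (d,c,a), (d,h,e), (d,h,f), (e,b,c), (e,b,g), (f,a,d), … and 8 more.
Total: 20.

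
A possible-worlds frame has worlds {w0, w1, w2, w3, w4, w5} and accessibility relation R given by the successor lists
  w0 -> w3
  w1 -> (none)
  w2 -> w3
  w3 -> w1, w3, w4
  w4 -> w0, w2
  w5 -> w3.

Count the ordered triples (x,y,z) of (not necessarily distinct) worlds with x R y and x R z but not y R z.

Enumerating: (w3,w1,w1), (w3,w1,w3), (w3,w1,w4), (w3,w4,w1), (w3,w4,w3), (w3,w4,w4), (w4,w0,w0), (w4,w0,w2), (w4,w2,w0), (w4,w2,w2).

10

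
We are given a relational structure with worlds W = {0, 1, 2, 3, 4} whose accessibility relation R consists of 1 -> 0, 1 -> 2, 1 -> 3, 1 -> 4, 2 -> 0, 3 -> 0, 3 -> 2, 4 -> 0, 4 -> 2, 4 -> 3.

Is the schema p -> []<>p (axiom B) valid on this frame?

By correspondence theory, B is valid on a frame iff R is symmetric.
Symmetric: no — 1 R 0 but not 0 R 1.

No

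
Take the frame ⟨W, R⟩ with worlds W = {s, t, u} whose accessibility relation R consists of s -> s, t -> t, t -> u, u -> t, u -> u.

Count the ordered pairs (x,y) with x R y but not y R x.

0

R is symmetric; there are no such tuples.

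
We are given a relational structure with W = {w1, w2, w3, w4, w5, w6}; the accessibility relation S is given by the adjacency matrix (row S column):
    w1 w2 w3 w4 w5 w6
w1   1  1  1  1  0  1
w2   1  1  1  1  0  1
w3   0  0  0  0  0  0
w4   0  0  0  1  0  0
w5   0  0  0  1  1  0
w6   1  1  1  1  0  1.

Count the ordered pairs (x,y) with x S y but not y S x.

7

Enumerating: (w1,w3), (w1,w4), (w2,w3), (w2,w4), (w5,w4), (w6,w3), (w6,w4).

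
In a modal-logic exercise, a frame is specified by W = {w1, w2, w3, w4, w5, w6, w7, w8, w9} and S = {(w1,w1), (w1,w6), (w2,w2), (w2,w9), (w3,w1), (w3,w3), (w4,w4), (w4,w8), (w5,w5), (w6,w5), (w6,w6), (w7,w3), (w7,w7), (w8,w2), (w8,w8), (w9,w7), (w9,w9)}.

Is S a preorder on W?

No

Reflexive: yes — every world is S-related to itself.
Transitive: no — w1 S w6 and w6 S w5, but not w1 S w5.
So S is not a preorder.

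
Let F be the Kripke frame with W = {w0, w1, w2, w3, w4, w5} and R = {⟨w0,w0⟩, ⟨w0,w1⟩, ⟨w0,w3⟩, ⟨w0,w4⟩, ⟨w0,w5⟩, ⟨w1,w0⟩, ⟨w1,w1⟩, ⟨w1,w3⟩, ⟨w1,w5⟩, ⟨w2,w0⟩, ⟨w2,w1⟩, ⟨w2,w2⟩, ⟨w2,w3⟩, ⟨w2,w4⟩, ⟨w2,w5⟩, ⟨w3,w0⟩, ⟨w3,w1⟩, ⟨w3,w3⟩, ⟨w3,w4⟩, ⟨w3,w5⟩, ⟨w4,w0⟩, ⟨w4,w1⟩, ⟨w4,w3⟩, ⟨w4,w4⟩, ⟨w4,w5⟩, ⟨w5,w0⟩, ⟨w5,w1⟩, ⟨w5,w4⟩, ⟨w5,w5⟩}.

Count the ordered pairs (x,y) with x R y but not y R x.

7

Enumerating: (w2,w0), (w2,w1), (w2,w3), (w2,w4), (w2,w5), (w3,w5), (w4,w1).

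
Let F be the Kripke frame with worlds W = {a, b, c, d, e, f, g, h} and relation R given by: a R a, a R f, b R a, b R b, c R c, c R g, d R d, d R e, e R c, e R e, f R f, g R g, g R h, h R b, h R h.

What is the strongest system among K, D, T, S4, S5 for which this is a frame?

T

Serial (axiom D): yes — every world has a successor (e.g. a R a).
Reflexive (axiom T): yes — every world is R-related to itself.
Transitive (axiom 4): no — b R a and a R f, but not b R f.
Euclidean (axiom 5): no — a R f and a R a, but not f R a.
So F validates K, D, T; S4 would additionally require R to be transitive. The strongest is T.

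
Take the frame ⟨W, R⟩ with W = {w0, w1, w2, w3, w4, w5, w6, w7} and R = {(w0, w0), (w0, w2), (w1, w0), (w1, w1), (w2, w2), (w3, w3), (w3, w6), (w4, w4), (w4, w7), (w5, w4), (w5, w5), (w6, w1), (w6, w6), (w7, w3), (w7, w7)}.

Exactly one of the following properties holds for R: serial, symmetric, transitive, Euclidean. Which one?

serial

Serial: yes — every world has a successor (e.g. w0 R w0).
Symmetric: no — w0 R w2 but not w2 R w0.
Transitive: no — w1 R w0 and w0 R w2, but not w1 R w2.
Euclidean: no — w0 R w2 and w0 R w0, but not w2 R w0.
Only serial holds.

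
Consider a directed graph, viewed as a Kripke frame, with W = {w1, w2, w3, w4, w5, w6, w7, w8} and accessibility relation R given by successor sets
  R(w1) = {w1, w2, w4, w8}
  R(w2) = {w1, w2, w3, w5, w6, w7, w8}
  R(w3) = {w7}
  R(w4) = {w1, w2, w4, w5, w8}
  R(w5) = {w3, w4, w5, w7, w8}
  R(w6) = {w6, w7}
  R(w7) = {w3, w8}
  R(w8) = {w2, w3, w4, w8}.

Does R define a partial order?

No

Reflexive: no — w3 is not related to itself.
Transitive: no — w1 R w2 and w2 R w3, but not w1 R w3.
Antisymmetric: no — w1 R w2 and w2 R w1 with w1 ≠ w2.
So R is not a partial order.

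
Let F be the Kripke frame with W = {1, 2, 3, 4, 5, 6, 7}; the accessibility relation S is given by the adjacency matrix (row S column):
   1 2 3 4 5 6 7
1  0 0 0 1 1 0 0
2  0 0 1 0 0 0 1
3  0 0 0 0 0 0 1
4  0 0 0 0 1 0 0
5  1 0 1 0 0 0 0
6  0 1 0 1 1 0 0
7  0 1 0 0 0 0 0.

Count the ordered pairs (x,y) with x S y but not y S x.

Enumerating: (1,4), (2,3), (3,7), (4,5), (5,3), (6,2), (6,4), (6,5).

8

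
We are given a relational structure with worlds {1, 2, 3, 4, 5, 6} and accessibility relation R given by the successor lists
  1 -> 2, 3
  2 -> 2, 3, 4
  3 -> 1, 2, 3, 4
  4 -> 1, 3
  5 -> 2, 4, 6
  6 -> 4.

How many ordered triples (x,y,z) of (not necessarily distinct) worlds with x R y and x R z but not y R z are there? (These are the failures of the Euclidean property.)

15

Enumerating: (2,4,2), (2,4,4), (3,1,1), (3,1,4), (3,2,1), (3,4,2), (3,4,4), (4,1,1), (5,2,6), (5,4,2), (5,4,4), (5,4,6), (5,6,2), (5,6,6), (6,4,4).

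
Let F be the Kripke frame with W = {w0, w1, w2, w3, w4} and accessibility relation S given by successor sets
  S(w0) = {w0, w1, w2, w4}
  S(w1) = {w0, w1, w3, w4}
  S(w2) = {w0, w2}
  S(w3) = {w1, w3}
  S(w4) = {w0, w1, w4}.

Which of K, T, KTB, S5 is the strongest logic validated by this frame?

Reflexive (axiom T): yes — every world is S-related to itself.
Symmetric (axiom B): yes — every pair in S has its reverse in S.
Euclidean (axiom 5): no — w0 S w1 and w0 S w2, but not w1 S w2.
So F validates K, T, KTB; S5 would additionally require S to be Euclidean. The strongest is KTB.

KTB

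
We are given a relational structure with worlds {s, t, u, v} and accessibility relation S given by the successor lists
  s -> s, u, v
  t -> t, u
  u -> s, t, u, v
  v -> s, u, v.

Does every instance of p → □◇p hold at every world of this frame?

Yes

The schema B characterises exactly the symmetric frames.
Symmetric: yes — every pair in S has its reverse in S.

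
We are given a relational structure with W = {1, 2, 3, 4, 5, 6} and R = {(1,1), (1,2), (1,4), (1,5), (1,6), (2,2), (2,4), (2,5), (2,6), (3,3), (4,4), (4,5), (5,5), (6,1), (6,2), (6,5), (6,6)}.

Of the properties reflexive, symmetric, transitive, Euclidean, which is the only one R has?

reflexive

Reflexive: yes — every world is R-related to itself.
Symmetric: no — 1 R 2 but not 2 R 1.
Transitive: no — 2 R 6 and 6 R 1, but not 2 R 1.
Euclidean: no — 1 R 4 and 1 R 2, but not 4 R 2.
Only reflexive holds.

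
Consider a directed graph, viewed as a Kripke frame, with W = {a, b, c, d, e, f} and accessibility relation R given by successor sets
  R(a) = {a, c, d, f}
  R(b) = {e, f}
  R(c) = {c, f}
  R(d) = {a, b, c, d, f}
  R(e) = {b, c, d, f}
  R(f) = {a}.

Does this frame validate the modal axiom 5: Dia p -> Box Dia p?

By correspondence theory, 5 is valid on a frame iff R is Euclidean.
Euclidean: no — a R c and a R d, but not c R d.

No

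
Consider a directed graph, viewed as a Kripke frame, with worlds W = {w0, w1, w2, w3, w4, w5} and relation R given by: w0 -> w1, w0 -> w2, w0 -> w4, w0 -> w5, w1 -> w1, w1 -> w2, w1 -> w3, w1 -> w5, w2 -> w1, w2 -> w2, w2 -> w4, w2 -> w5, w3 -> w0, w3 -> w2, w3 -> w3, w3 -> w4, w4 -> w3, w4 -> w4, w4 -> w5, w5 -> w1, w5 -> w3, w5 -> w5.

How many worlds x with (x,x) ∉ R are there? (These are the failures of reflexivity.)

1

Enumerating: w0.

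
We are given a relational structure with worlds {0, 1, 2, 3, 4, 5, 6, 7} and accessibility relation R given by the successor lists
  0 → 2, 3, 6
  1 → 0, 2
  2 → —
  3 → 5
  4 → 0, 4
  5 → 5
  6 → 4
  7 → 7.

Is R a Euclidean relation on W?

Euclidean: no — 0 R 2 and 0 R 3, but not 2 R 3.

No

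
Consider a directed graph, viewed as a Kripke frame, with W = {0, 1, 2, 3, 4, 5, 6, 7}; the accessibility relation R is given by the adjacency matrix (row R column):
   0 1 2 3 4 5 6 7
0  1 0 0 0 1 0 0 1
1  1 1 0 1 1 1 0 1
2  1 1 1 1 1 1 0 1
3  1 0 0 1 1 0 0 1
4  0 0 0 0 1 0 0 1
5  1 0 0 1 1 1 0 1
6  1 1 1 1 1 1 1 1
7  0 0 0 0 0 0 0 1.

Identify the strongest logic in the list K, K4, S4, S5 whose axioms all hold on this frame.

S4

Transitive (axiom 4): yes — every two-step R-path is closed by a direct edge.
Reflexive (axiom T): yes — every world is R-related to itself.
Euclidean (axiom 5): no — 0 R 7 and 0 R 4, but not 7 R 4.
So F validates K, K4, S4; S5 would additionally require R to be Euclidean. The strongest is S4.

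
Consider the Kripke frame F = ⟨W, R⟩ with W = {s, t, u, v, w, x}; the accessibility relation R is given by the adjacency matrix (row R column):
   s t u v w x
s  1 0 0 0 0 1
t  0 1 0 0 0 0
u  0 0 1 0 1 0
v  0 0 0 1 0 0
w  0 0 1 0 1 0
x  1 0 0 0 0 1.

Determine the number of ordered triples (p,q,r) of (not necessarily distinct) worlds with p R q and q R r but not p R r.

0

R is transitive; there are no such tuples.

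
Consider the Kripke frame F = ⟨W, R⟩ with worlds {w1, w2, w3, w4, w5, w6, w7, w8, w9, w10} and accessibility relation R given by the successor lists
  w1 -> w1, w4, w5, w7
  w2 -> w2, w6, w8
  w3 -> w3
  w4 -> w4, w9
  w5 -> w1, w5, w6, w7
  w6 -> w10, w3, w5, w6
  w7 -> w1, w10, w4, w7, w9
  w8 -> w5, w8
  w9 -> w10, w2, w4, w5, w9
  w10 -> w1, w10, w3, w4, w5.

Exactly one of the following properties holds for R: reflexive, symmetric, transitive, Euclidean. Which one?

reflexive

Reflexive: yes — every world is R-related to itself.
Symmetric: no — w1 R w4 but not w4 R w1.
Transitive: no — w1 R w4 and w4 R w9, but not w1 R w9.
Euclidean: no — w1 R w4 and w1 R w5, but not w4 R w5.
Only reflexive holds.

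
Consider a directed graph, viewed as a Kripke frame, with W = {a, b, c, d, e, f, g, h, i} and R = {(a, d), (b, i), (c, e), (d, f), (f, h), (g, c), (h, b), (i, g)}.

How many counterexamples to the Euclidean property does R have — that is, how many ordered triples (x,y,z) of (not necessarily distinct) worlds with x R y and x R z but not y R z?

Enumerating: (a,d,d), (b,i,i), (c,e,e), (d,f,f), (f,h,h), (g,c,c), (h,b,b), (i,g,g).

8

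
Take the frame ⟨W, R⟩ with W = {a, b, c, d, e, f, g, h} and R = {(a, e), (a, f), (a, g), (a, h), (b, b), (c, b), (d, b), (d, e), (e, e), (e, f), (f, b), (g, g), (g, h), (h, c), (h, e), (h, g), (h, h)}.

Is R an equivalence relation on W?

No

Reflexive: no — a is not related to itself.
Symmetric: no — a R e but not e R a.
Transitive: no — a R f and f R b, but not a R b.
So R is not an equivalence relation.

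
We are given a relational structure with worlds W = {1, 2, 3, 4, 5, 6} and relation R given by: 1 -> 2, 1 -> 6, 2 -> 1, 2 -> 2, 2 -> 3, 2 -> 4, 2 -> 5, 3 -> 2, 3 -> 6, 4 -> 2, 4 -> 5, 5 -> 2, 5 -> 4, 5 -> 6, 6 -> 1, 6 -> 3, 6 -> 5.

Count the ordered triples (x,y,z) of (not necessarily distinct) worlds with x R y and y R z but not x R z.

36

Enumerating: (1,2,1), (1,2,3), (1,2,4), (1,2,5), (1,6,1), (1,6,3), (1,6,5), (2,1,6), (2,3,6), (2,5,6), (3,2,1), (3,2,3), … and 24 more.
Total: 36.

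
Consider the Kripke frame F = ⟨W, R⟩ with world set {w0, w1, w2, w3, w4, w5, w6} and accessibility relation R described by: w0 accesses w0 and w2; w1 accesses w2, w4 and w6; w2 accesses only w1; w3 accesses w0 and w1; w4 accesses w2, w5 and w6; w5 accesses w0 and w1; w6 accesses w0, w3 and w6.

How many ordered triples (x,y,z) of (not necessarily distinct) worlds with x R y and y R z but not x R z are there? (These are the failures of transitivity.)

23

Enumerating: (w0,w2,w1), (w1,w2,w1), (w1,w4,w5), (w1,w6,w0), (w1,w6,w3), (w2,w1,w2), (w2,w1,w4), (w2,w1,w6), (w3,w0,w2), (w3,w1,w2), (w3,w1,w4), (w3,w1,w6), … and 11 more.
Total: 23.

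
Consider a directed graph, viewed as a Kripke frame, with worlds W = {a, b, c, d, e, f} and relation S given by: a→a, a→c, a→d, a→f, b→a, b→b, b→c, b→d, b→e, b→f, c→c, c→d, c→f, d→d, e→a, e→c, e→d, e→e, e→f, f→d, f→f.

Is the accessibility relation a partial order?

Yes

Reflexive: yes — every world is S-related to itself.
Transitive: yes — every two-step S-path is closed by a direct edge.
Antisymmetric: yes — no distinct pair is related both ways.
So S is a partial order.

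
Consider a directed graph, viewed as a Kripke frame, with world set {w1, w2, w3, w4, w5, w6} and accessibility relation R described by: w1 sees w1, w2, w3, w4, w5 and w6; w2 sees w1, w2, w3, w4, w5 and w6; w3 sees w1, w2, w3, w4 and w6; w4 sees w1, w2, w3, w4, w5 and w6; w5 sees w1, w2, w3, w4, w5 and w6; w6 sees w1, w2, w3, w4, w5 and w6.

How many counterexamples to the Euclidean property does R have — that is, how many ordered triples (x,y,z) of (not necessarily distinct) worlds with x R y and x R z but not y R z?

5

Enumerating: (w1,w3,w5), (w2,w3,w5), (w4,w3,w5), (w5,w3,w5), (w6,w3,w5).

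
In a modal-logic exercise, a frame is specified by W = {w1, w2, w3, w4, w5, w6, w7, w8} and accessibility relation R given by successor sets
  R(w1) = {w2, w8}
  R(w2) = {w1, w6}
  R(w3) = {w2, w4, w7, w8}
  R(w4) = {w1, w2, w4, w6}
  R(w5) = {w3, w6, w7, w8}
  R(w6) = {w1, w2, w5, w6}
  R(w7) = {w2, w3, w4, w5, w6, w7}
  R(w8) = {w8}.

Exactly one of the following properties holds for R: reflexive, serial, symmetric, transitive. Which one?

Reflexive: no — w1 is not related to itself.
Serial: yes — every world has a successor (e.g. w1 R w2).
Symmetric: no — w1 R w8 but not w8 R w1.
Transitive: no — w1 R w2 and w2 R w6, but not w1 R w6.
Only serial holds.

serial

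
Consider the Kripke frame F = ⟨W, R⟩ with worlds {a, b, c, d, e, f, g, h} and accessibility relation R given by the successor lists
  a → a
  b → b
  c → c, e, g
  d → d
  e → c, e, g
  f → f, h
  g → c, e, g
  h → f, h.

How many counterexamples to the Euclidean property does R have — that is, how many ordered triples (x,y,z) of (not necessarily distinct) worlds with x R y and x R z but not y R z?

0

R is Euclidean; there are no such tuples.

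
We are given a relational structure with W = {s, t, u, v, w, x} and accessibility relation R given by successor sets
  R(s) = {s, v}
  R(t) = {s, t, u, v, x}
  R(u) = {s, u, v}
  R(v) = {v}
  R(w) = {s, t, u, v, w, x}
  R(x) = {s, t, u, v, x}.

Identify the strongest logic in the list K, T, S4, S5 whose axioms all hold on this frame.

S4

Reflexive (axiom T): yes — every world is R-related to itself.
Transitive (axiom 4): yes — every two-step R-path is closed by a direct edge.
Euclidean (axiom 5): no — t R s and t R u, but not s R u.
So F validates K, T, S4; S5 would additionally require R to be Euclidean. The strongest is S4.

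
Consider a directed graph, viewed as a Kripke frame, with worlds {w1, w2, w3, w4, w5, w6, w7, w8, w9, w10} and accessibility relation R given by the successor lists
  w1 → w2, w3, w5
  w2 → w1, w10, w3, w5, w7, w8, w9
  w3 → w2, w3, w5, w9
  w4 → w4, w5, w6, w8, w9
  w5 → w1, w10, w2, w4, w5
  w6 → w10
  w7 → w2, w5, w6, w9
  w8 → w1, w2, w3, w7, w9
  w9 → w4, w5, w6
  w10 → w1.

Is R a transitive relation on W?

No

Transitive: no — w1 R w2 and w2 R w10, but not w1 R w10.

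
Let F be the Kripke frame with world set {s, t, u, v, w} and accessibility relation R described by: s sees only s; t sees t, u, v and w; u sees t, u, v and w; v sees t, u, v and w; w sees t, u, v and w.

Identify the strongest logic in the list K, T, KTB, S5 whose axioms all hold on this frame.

Reflexive (axiom T): yes — every world is R-related to itself.
Symmetric (axiom B): yes — every pair in R has its reverse in R.
Euclidean (axiom 5): yes — any two successors of a common world are R-related.
So F validates K, T, KTB, S5. The strongest is S5.

S5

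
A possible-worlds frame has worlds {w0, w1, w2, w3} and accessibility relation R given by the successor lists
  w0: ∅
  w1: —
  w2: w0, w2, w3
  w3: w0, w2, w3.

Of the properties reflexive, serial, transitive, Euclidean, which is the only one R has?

Reflexive: no — w0 is not related to itself.
Serial: no — w0 has no R-successor.
Transitive: yes — every two-step R-path is closed by a direct edge.
Euclidean: no — w2 R w0 and w2 R w3, but not w0 R w3.
Only transitive holds.

transitive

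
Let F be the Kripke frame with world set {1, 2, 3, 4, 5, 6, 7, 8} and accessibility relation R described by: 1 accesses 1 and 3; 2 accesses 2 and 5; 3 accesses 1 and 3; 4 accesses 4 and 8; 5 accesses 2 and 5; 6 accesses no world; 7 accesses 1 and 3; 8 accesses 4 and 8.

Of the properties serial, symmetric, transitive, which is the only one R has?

transitive

Serial: no — 6 has no R-successor.
Symmetric: no — 7 R 1 but not 1 R 7.
Transitive: yes — every two-step R-path is closed by a direct edge.
Only transitive holds.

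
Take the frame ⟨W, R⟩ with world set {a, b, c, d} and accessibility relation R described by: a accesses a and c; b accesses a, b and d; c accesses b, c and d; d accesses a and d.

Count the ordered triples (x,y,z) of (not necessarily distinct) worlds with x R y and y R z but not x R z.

Enumerating: (a,c,b), (a,c,d), (b,a,c), (c,b,a), (c,d,a), (d,a,c).

6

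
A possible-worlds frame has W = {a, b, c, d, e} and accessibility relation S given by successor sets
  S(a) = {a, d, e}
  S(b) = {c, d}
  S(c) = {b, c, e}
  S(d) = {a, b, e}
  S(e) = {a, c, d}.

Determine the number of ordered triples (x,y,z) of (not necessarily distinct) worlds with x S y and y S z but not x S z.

Enumerating: (a,d,b), (a,e,c), (b,c,b), (b,c,e), (b,d,a), (b,d,b), (b,d,e), (c,b,d), (c,e,a), (c,e,d), (d,a,d), (d,b,c), … and 8 more.
Total: 20.

20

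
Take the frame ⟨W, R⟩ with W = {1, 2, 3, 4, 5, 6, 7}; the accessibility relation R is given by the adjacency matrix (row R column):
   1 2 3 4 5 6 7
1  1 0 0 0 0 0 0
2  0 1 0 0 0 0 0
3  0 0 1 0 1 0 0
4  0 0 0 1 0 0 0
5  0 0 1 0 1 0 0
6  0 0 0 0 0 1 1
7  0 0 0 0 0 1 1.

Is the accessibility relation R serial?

Yes

Serial: yes — every world has a successor (e.g. 1 R 1).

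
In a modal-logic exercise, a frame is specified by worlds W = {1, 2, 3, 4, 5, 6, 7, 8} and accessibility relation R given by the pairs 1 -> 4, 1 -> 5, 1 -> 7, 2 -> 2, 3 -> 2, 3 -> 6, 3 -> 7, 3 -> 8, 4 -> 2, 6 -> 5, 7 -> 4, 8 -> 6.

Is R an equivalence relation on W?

Reflexive: no — 1 is not related to itself.
Symmetric: no — 1 R 4 but not 4 R 1.
Transitive: no — 1 R 4 and 4 R 2, but not 1 R 2.
So R is not an equivalence relation.

No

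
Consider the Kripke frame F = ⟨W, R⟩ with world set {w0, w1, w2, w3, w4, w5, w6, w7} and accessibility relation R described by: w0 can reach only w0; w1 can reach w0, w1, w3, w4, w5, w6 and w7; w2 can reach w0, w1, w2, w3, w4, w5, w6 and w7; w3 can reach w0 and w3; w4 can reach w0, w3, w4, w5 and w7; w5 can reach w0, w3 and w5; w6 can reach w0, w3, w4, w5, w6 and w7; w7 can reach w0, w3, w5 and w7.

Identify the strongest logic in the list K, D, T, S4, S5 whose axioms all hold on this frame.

S4

Serial (axiom D): yes — every world has a successor (e.g. w0 R w0).
Reflexive (axiom T): yes — every world is R-related to itself.
Transitive (axiom 4): yes — every two-step R-path is closed by a direct edge.
Euclidean (axiom 5): no — w1 R w0 and w1 R w3, but not w0 R w3.
So F validates K, D, T, S4; S5 would additionally require R to be Euclidean. The strongest is S4.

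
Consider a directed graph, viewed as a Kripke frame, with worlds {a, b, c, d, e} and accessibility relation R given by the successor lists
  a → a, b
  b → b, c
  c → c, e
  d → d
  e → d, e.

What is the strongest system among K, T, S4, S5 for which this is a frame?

Reflexive (axiom T): yes — every world is R-related to itself.
Transitive (axiom 4): no — a R b and b R c, but not a R c.
Euclidean (axiom 5): no — a R b and a R a, but not b R a.
So F validates K, T; S4 would additionally require R to be transitive. The strongest is T.

T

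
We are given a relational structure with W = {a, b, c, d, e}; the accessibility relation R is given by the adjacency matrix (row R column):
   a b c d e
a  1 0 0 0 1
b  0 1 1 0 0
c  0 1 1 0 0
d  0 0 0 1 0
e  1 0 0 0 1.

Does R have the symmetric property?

Symmetric: yes — every pair in R has its reverse in R.

Yes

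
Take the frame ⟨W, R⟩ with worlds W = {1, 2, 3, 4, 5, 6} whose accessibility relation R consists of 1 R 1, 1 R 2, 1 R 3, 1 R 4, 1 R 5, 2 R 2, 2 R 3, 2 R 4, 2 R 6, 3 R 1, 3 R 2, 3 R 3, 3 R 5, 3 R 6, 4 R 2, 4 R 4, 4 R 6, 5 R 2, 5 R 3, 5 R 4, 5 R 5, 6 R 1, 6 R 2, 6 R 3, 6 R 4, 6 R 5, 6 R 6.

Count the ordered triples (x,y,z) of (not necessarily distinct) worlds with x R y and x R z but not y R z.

27

Enumerating: (1,2,1), (1,2,5), (1,3,4), (1,4,1), (1,4,3), (1,4,5), (1,5,1), (2,3,4), (2,4,3), (3,1,6), (3,2,1), (3,2,5), … and 15 more.
Total: 27.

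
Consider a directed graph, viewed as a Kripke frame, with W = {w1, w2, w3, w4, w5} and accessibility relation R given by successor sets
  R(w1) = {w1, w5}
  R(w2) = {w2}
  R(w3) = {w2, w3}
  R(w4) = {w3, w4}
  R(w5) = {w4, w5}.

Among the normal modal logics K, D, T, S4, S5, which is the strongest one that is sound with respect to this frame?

Serial (axiom D): yes — every world has a successor (e.g. w1 R w1).
Reflexive (axiom T): yes — every world is R-related to itself.
Transitive (axiom 4): no — w1 R w5 and w5 R w4, but not w1 R w4.
Euclidean (axiom 5): no — w1 R w5 and w1 R w1, but not w5 R w1.
So F validates K, D, T; S4 would additionally require R to be transitive. The strongest is T.

T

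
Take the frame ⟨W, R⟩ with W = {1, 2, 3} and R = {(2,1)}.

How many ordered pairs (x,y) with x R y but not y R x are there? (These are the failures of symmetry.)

Enumerating: (2,1).

1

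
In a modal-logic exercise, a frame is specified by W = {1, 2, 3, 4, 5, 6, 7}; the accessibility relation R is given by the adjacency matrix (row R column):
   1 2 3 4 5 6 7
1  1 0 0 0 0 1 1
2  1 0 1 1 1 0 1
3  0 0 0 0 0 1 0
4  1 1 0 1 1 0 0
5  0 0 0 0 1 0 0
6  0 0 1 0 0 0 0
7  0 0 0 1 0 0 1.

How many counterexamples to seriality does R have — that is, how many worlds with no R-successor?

0

R is serial; there are no such worlds.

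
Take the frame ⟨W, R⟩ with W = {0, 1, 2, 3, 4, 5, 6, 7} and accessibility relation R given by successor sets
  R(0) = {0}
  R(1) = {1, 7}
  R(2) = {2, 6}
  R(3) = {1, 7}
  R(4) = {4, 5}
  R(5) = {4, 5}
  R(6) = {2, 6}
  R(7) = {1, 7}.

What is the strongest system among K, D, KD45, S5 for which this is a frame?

KD45

Serial (axiom D): yes — every world has a successor (e.g. 0 R 0).
Euclidean (axiom 5): yes — any two successors of a common world are R-related.
Transitive (axiom 4): yes — every two-step R-path is closed by a direct edge.
Reflexive (axiom T): no — 3 is not related to itself.
So F validates K, D, KD45; S5 would additionally require R to be reflexive. The strongest is KD45.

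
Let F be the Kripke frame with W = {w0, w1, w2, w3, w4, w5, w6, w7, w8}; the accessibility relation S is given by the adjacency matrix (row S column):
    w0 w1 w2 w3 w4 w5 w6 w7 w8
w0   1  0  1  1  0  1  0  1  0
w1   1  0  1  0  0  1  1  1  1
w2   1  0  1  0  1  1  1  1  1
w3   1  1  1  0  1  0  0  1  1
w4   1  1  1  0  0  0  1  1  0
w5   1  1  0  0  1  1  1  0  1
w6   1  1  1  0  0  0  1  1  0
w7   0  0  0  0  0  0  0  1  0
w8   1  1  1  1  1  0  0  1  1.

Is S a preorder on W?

No

Reflexive: no — w1 is not related to itself.
Transitive: no — w0 S w2 and w2 S w4, but not w0 S w4.
So S is not a preorder.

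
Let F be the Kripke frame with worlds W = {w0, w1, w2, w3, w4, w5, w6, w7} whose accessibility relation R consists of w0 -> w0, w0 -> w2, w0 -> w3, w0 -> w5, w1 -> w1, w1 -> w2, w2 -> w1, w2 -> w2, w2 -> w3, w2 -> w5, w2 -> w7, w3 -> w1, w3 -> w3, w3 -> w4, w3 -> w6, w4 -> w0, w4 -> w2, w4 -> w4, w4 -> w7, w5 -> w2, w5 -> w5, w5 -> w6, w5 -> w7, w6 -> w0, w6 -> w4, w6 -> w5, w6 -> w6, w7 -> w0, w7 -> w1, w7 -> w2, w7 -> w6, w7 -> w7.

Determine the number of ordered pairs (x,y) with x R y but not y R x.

Enumerating: (w0,w2), (w0,w3), (w0,w5), (w2,w3), (w3,w1), (w3,w4), (w3,w6), (w4,w0), (w4,w2), (w4,w7), (w5,w7), (w6,w0), (w6,w4), (w7,w0), (w7,w1), (w7,w6).

16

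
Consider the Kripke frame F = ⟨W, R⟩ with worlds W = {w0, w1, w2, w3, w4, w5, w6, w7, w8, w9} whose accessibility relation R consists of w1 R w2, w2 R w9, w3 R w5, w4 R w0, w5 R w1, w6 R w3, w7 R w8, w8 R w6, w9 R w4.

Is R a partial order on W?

Reflexive: no — w0 is not related to itself.
Transitive: no — w1 R w2 and w2 R w9, but not w1 R w9.
Antisymmetric: yes — no distinct pair is related both ways.
So R is not a partial order.

No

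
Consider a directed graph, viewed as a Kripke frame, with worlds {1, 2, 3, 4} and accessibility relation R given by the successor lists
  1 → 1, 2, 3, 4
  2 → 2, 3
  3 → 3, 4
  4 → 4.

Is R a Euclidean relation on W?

No

Euclidean: no — 1 R 2 and 1 R 4, but not 2 R 4.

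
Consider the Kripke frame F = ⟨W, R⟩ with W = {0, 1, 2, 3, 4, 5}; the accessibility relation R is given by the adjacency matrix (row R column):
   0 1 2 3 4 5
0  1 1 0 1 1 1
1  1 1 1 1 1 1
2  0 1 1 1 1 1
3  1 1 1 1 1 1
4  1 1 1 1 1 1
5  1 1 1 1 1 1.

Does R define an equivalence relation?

Reflexive: yes — every world is R-related to itself.
Symmetric: yes — every pair in R has its reverse in R.
Transitive: no — 0 R 1 and 1 R 2, but not 0 R 2.
So R is not an equivalence relation.

No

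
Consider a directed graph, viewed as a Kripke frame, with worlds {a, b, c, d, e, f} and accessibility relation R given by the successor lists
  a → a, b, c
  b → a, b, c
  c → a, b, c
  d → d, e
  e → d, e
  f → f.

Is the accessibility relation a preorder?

Reflexive: yes — every world is R-related to itself.
Transitive: yes — every two-step R-path is closed by a direct edge.
So R is a preorder.

Yes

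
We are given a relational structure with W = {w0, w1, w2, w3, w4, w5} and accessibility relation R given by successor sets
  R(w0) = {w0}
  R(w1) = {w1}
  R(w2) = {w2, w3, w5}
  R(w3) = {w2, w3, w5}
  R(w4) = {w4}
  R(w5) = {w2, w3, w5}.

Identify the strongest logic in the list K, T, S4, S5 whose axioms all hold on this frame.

Reflexive (axiom T): yes — every world is R-related to itself.
Transitive (axiom 4): yes — every two-step R-path is closed by a direct edge.
Euclidean (axiom 5): yes — any two successors of a common world are R-related.
So F validates K, T, S4, S5. The strongest is S5.

S5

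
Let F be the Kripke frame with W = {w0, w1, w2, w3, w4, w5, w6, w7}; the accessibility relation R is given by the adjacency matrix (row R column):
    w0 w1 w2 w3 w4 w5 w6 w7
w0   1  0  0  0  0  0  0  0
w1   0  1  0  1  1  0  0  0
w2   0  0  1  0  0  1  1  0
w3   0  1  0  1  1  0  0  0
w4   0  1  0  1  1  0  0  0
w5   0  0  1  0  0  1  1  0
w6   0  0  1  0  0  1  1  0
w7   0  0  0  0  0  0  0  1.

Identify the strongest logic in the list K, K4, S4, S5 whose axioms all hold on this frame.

Transitive (axiom 4): yes — every two-step R-path is closed by a direct edge.
Reflexive (axiom T): yes — every world is R-related to itself.
Euclidean (axiom 5): yes — any two successors of a common world are R-related.
So F validates K, K4, S4, S5. The strongest is S5.

S5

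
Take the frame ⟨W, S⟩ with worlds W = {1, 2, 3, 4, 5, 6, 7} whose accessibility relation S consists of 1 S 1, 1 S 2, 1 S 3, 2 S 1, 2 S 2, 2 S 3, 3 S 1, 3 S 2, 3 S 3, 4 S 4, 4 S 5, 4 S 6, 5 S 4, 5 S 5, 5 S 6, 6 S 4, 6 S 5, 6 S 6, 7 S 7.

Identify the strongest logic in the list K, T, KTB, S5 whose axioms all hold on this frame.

Reflexive (axiom T): yes — every world is S-related to itself.
Symmetric (axiom B): yes — every pair in S has its reverse in S.
Euclidean (axiom 5): yes — any two successors of a common world are S-related.
So F validates K, T, KTB, S5. The strongest is S5.

S5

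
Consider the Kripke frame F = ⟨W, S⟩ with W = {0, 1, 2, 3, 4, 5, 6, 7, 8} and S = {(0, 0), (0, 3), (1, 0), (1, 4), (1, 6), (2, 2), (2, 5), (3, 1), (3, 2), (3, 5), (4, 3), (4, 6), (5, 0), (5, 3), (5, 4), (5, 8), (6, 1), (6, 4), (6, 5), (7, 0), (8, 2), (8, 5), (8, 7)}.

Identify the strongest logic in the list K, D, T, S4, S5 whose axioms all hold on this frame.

D

Serial (axiom D): yes — every world has a successor (e.g. 0 S 0).
Reflexive (axiom T): no — 1 is not related to itself.
Transitive (axiom 4): no — 0 S 3 and 3 S 1, but not 0 S 1.
Euclidean (axiom 5): no — 1 S 0 and 1 S 4, but not 0 S 4.
So F validates K, D; T would additionally require S to be reflexive. The strongest is D.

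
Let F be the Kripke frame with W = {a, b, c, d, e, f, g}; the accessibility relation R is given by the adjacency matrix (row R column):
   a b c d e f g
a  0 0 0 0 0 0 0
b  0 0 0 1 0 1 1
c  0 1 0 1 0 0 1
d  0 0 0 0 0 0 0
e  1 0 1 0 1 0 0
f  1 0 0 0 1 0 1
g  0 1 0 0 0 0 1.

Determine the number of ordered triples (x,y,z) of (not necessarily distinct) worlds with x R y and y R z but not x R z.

11

Enumerating: (b,f,a), (b,f,e), (b,g,b), (c,b,f), (e,c,b), (e,c,d), (e,c,g), (f,e,c), (f,g,b), (g,b,d), (g,b,f).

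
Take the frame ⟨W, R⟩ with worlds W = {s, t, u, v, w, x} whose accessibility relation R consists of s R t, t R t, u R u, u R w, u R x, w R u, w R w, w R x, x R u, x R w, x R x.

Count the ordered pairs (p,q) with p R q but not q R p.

1

Enumerating: (s,t).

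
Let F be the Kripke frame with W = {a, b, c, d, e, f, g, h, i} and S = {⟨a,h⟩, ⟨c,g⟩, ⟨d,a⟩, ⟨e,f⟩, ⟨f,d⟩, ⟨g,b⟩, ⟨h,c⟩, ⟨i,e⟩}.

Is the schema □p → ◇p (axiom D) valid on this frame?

No

The schema D characterises exactly the serial frames.
Serial: no — b has no S-successor.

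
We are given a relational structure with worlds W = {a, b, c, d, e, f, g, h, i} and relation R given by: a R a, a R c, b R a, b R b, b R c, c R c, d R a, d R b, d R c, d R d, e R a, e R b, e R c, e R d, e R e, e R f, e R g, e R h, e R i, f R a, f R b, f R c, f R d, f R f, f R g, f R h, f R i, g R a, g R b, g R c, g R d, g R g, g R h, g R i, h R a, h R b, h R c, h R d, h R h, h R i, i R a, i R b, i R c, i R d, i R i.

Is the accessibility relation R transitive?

Transitive: yes — every two-step R-path is closed by a direct edge.

Yes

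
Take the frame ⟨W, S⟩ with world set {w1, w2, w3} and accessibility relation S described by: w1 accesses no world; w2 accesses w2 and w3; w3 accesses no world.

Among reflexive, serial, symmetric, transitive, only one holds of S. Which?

Reflexive: no — w1 is not related to itself.
Serial: no — w1 has no S-successor.
Symmetric: no — w2 S w3 but not w3 S w2.
Transitive: yes — every two-step S-path is closed by a direct edge.
Only transitive holds.

transitive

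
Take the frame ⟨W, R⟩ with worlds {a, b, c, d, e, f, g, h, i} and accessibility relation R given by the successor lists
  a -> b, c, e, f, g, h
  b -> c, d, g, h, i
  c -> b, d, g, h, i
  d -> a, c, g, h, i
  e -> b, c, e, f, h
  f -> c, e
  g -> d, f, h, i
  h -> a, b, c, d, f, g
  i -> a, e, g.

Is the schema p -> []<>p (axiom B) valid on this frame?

No

Axiom B corresponds to the accessibility relation being symmetric.
Symmetric: no — a R b but not b R a.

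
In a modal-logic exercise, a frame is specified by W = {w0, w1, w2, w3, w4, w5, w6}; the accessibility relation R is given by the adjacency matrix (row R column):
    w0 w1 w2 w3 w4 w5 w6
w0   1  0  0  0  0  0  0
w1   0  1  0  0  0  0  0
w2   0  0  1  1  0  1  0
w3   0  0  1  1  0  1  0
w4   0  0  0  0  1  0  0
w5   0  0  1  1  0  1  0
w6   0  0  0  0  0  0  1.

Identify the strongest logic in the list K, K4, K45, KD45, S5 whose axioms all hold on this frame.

Transitive (axiom 4): yes — every two-step R-path is closed by a direct edge.
Euclidean (axiom 5): yes — any two successors of a common world are R-related.
Serial (axiom D): yes — every world has a successor (e.g. w0 R w0).
Reflexive (axiom T): yes — every world is R-related to itself.
So F validates K, K4, K45, KD45, S5. The strongest is S5.

S5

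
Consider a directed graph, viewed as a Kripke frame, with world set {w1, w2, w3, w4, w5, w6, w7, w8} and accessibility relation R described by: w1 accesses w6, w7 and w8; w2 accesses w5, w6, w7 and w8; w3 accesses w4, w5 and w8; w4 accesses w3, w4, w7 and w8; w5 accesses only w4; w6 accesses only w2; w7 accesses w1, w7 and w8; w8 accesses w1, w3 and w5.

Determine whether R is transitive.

Transitive: no — w1 R w6 and w6 R w2, but not w1 R w2.

No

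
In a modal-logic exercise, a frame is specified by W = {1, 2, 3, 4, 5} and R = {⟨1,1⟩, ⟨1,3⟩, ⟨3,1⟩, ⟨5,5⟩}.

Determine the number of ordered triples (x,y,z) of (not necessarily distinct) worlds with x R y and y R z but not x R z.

1

Enumerating: (3,1,3).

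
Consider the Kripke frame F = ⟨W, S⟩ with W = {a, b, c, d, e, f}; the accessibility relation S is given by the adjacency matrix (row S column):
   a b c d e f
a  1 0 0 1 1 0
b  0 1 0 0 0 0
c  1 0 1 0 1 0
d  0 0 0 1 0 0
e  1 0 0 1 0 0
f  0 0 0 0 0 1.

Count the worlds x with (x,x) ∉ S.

1

Enumerating: e.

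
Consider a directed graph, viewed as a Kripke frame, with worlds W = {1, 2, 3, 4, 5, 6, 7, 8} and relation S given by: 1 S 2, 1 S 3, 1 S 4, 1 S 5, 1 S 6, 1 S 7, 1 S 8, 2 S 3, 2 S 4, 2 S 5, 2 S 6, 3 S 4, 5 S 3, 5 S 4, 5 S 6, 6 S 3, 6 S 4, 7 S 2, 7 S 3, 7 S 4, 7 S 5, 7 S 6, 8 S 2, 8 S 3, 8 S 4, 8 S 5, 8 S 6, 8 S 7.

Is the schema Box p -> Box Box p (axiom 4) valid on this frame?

Yes

Axiom 4 corresponds to the accessibility relation being transitive.
Transitive: yes — every two-step S-path is closed by a direct edge.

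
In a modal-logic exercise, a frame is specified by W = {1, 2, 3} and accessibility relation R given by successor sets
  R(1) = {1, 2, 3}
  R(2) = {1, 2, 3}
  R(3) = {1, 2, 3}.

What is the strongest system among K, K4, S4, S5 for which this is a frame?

S5

Transitive (axiom 4): yes — every two-step R-path is closed by a direct edge.
Reflexive (axiom T): yes — every world is R-related to itself.
Euclidean (axiom 5): yes — any two successors of a common world are R-related.
So F validates K, K4, S4, S5. The strongest is S5.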